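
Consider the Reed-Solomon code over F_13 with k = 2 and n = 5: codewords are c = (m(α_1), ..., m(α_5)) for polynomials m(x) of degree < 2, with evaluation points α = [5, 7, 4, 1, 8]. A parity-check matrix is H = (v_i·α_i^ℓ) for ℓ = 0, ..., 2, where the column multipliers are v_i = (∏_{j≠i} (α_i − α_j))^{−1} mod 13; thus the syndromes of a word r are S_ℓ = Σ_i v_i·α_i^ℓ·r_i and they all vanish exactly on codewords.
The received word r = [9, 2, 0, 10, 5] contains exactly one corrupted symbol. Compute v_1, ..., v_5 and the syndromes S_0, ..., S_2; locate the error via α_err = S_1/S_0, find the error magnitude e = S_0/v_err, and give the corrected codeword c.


S = (11, 5, 7), error at position 3, error magnitude e = 7, c = [9, 2, 6, 10, 5].

Step 1: column multipliers v_i = (∏_{j≠i}(α_i − α_j))^{−1} mod 13.
  i = 1 (α = 5): (5−7)(5−4)(5−1)(5−8) = (−2)·1·4·(−3) = 24 ≡ 11, so v_1 = 11^{−1} = 6 (mod 13).
  i = 2 (α = 7): (7−5)(7−4)(7−1)(7−8) = 2·3·6·(−1) = −36 ≡ 3, so v_2 = 3^{−1} = 9 (mod 13).
  i = 3 (α = 4): (4−5)(4−7)(4−1)(4−8) = (−1)·(−3)·3·(−4) = −36 ≡ 3, so v_3 = 3^{−1} = 9 (mod 13).
  i = 4 (α = 1): (1−5)(1−7)(1−4)(1−8) = (−4)·(−6)·(−3)·(−7) = 504 ≡ 10, so v_4 = 10^{−1} = 4 (mod 13).
  i = 5 (α = 8): (8−5)(8−7)(8−4)(8−1) = 3·1·4·7 = 84 ≡ 6, so v_5 = 6^{−1} = 11 (mod 13).
  v = [6, 9, 9, 4, 11].
Step 2: syndromes of r = [9, 2, 0, 10, 5] (all sums mod 13).
  S_0 = Σ v_i r_i = 6·9 + 9·2 + 9·0 + 4·10 + 11·5 = 167 ≡ 11.
  S_1 = Σ v_i α_i r_i = 6·5·9 + 9·7·2 + 9·4·0 + 4·1·10 + 11·8·5 = 876 ≡ 5.
  α_i^2 mod 13 = [12, 10, 3, 1, 12].
  S_2 = Σ v_i α_i^2 r_i = 6·12·9 + 9·10·2 + 9·3·0 + 4·1·10 + 11·12·5 = 1528 ≡ 7.
  S = (11, 5, 7) ≠ 0, so r is not a codeword (an error is present).
Step 3: locate the error. For a single error e at position i, S_ℓ = v_i·e·α_i^ℓ, so α_err = S_1/S_0.
  S_0^{−1} = 11^{−1} = 6 (mod 13), so α_err = 5·6 = 30 ≡ 4 = α_3. Error position i = 3.
  Consistency check: S_2/S_1 = 7·8 = 56 ≡ 4 = α_err ✓ (single-error assumption holds).
Step 4: error magnitude e = S_0/v_3 = S_0·∏_{j≠3}(α_3 − α_j) = 11·3 = 33 ≡ 7 (mod 13).
Step 5: correct position 3: c_3 = r_3 − e = 0 − 7 ≡ 6 (mod 13). Hence c = [9, 2, 6, 10, 5].
  Check: interpolating c through the α_i gives m(x) = 7 + 3·x (degree < 2) with m(α_i) = c_i for every i, so c is indeed a codeword.


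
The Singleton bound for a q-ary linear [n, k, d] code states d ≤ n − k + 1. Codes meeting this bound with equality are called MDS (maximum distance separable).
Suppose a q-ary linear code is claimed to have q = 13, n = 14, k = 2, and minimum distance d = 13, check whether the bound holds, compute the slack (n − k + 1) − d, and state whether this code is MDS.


Singleton RHS = n − k + 1 = 13, slack = 0, bound satisfied, MDS.

Singleton bound: d ≤ n − k + 1.
Here n = 14, k = 2, so n − k + 1 = 13.
Given d = 13, check d ≤ 13: YES.
Slack = (n − k + 1) − d = 0.
The code is MDS (slack = 0).
Description: the claimed parameters are [14, 2, 13]_13; such a code would be MDS (meets Singleton bound).


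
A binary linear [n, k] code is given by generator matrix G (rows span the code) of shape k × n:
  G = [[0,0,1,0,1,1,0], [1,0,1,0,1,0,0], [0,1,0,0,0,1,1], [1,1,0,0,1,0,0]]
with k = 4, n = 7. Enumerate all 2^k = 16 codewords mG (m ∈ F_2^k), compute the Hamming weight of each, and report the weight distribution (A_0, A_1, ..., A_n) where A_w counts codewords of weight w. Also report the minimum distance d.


Weight distribution: A_0 = 1, A_2 = 3, A_3 = 8, A_4 = 3, A_6 = 1. Minimum distance d = 2.

Enumerate all 2^4 = 16 messages m ∈ F_2^4.
For each, compute codeword c = mG in F_2^7, then tally its weight.
  m = 0000 → c = 0000000, weight = 0.
  m = 1000 → c = 0010110, weight = 3.
  m = 0100 → c = 1010100, weight = 3.
  m = 1100 → c = 1000010, weight = 2.
  m = 0010 → c = 0100011, weight = 3.
  m = 1010 → c = 0110101, weight = 4.
  m = 0110 → c = 1110111, weight = 6.
  m = 1110 → c = 1100001, weight = 3.
  m = 0001 → c = 1100100, weight = 3.
  m = 1001 → c = 1110010, weight = 4.
  m = 0101 → c = 0110000, weight = 2.
  m = 1101 → c = 0100110, weight = 3.
  m = 0011 → c = 1000111, weight = 4.
  m = 1011 → c = 1010001, weight = 3.
  m = 0111 → c = 0010011, weight = 3.
  m = 1111 → c = 0000101, weight = 2.
Tally weights:
  weight 0: 1 codewords.
  weight 2: 3 codewords.
  weight 3: 8 codewords.
  weight 4: 3 codewords.
  weight 6: 1 codewords.
Minimum distance d = smallest w > 0 with A_w > 0 = 2.
Sanity: Σ A_w = 16 = 2^4 = 16 ✓.


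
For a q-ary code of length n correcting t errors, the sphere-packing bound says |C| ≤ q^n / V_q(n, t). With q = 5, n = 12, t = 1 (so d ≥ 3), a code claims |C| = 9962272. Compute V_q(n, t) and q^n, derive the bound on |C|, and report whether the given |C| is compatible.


V_q(n, t) = 49, q^n = 244140625, Hamming bound = 4982461, |C| = 9962272 > bound (violated).

Step 1: Compute V_q(n, t) = Σ_{j=0}^1 C(n, j) (q−1)^j.
  j = 0: C(12,0)·(4)^0 = 1·1 = 1.
  j = 1: C(12,1)·(4)^1 = 12·4 = 48.
  V_q(n, t) = 1 + 48 = 49.
Step 2: q^n = 5^12 = 244140625.
Step 3: Hamming bound ⌊q^n / V_q(n,t)⌋ = ⌊244140625/49⌋ = 4982461.
Step 4: Compare |C| = 9962272 to 4982461: violated.
The claimed |C| lies above the Hamming bound, so no 5-ary code of length 12 with d ≥ 3 can have 9962272 codewords.


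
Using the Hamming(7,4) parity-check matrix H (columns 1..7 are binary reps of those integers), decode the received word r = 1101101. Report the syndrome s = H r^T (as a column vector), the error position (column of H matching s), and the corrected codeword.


s = (1, 0, 1)^T, error position = 5, corrected codeword c = 1101001

Compute s = H r^T mod 2 one row at a time:
  s_1 = 1 + 1 + 0 + 1 = 3 ≡ 1 (mod 2).
  s_2 = 1 + 0 + 0 + 1 = 2 ≡ 0 (mod 2).
  s_3 = 1 + 0 + 1 + 1 = 3 ≡ 1 (mod 2).
s = (1, 0, 1)^T — this equals column 5 of H (binary 101), so error is at position 5.
Correct: flip bit 5 of r = 1101101 to get c = 1101001.


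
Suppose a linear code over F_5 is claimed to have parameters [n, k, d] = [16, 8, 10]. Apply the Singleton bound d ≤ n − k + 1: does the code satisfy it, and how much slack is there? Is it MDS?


Singleton RHS = n − k + 1 = 9, slack = -1, bound violated (no such code; not MDS).

Singleton bound: d ≤ n − k + 1.
Here n = 16, k = 8, so n − k + 1 = 9.
Given d = 10, check d ≤ 9: NO.
Slack = (n − k + 1) − d = -1.
The slack is negative: d = 10 exceeds n − k + 1 = 9 by 1, so the Singleton bound is violated and no linear [16, 8, 10]_5 code can exist. In particular it is not MDS (MDS requires d = n − k + 1 exactly).
Description: the claimed parameters are [16, 8, 10]_5; such a code would be impossible (violates the Singleton bound).


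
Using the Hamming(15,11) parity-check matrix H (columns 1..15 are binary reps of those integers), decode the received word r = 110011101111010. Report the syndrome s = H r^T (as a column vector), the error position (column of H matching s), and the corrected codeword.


s = (1, 1, 0, 1)^T, error position = 13, corrected codeword c = 110011101111110

Compute s = H r^T mod 2 one row at a time:
  s_1 = 0 + 1 + 1 + 1 + 1 + 0 + 1 + 0 = 5 ≡ 1 (mod 2).
  s_2 = 0 + 1 + 1 + 1 + 1 + 0 + 1 + 0 = 5 ≡ 1 (mod 2).
  s_3 = 1 + 0 + 1 + 1 + 1 + 1 + 1 + 0 = 6 ≡ 0 (mod 2).
  s_4 = 1 + 0 + 1 + 1 + 1 + 1 + 0 + 0 = 5 ≡ 1 (mod 2).
s = (1, 1, 0, 1)^T — this equals column 13 of H (binary 1101), so error is at position 13.
Correct: flip bit 13 of r = 110011101111010 to get c = 110011101111110.


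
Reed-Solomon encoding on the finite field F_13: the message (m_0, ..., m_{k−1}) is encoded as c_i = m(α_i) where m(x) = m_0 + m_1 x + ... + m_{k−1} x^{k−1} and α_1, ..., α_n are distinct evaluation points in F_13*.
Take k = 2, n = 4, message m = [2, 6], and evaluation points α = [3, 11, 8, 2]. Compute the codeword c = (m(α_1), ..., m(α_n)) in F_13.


c = [7, 3, 11, 1]

Message polynomial: m(x) = 2 + 6·x (mod 13).
For each evaluation point α_i, compute m(α_i) mod 13:
  α_1 = 3: Horner steps 6 → 7, so m(3) = 7.
  α_2 = 11: Horner steps 6 → 3, so m(11) = 3.
  α_3 = 8: Horner steps 6 → 11, so m(8) = 11.
  α_4 = 2: Horner steps 6 → 1, so m(2) = 1.
Codeword c = [7, 3, 11, 1] ∈ F_13^4.


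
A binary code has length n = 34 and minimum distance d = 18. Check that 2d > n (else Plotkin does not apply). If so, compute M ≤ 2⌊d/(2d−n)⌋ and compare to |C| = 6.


Plotkin bound M ≤ 18; given |C| = 6 ≤ bound (satisfied).

Check applicability: 2d = 36, n = 34.
2d − n = 2 > 0, so Plotkin applies.
Compute d/(2d−n) = 18/2 ≈ 9.0000.
⌊d/(2d−n)⌋ = 9.
Plotkin bound: M ≤ 2·9 = 18.
Given |C| = 6, check: satisfied.
This |C| is below the Plotkin bound.


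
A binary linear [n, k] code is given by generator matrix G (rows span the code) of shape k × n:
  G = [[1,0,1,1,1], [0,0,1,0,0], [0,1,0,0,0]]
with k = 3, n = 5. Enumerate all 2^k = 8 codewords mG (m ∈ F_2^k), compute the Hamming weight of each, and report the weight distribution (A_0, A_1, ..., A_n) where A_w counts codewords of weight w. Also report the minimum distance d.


Weight distribution: A_0 = 1, A_1 = 2, A_2 = 1, A_3 = 1, A_4 = 2, A_5 = 1. Minimum distance d = 1.

Enumerate all 2^3 = 8 messages m ∈ F_2^3.
For each, compute codeword c = mG in F_2^5, then tally its weight.
  m = 000 → c = 00000, weight = 0.
  m = 100 → c = 10111, weight = 4.
  m = 010 → c = 00100, weight = 1.
  m = 110 → c = 10011, weight = 3.
  m = 001 → c = 01000, weight = 1.
  m = 101 → c = 11111, weight = 5.
  m = 011 → c = 01100, weight = 2.
  m = 111 → c = 11011, weight = 4.
Tally weights:
  weight 0: 1 codewords.
  weight 1: 2 codewords.
  weight 2: 1 codewords.
  weight 3: 1 codewords.
  weight 4: 2 codewords.
  weight 5: 1 codewords.
Minimum distance d = smallest w > 0 with A_w > 0 = 1.
Sanity: Σ A_w = 8 = 2^3 = 8 ✓.


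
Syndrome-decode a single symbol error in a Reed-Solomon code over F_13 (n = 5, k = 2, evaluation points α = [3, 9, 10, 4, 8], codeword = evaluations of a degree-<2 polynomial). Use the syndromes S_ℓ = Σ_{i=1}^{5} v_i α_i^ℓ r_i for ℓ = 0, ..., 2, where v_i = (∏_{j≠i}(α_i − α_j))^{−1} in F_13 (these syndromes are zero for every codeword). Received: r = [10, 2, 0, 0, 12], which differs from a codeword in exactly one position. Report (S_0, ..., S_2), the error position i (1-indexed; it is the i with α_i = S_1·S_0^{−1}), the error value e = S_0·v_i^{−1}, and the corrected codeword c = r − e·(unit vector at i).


S = (10, 9, 12), error at position 3, error magnitude e = 8, c = [10, 2, 5, 0, 12].

Step 1: column multipliers v_i = (∏_{j≠i}(α_i − α_j))^{−1} mod 13.
  i = 1 (α = 3): (3−9)(3−10)(3−4)(3−8) = (−6)·(−7)·(−1)·(−5) = 210 ≡ 2, so v_1 = 2^{−1} = 7 (mod 13).
  i = 2 (α = 9): (9−3)(9−10)(9−4)(9−8) = 6·(−1)·5·1 = −30 ≡ 9, so v_2 = 9^{−1} = 3 (mod 13).
  i = 3 (α = 10): (10−3)(10−9)(10−4)(10−8) = 7·1·6·2 = 84 ≡ 6, so v_3 = 6^{−1} = 11 (mod 13).
  i = 4 (α = 4): (4−3)(4−9)(4−10)(4−8) = 1·(−5)·(−6)·(−4) = −120 ≡ 10, so v_4 = 10^{−1} = 4 (mod 13).
  i = 5 (α = 8): (8−3)(8−9)(8−10)(8−4) = 5·(−1)·(−2)·4 = 40 ≡ 1, so v_5 = 1^{−1} = 1 (mod 13).
  v = [7, 3, 11, 4, 1].
Step 2: syndromes of r = [10, 2, 0, 0, 12] (all sums mod 13).
  S_0 = Σ v_i r_i = 7·10 + 3·2 + 11·0 + 4·0 + 1·12 = 88 ≡ 10.
  S_1 = Σ v_i α_i r_i = 7·3·10 + 3·9·2 + 11·10·0 + 4·4·0 + 1·8·12 = 360 ≡ 9.
  α_i^2 mod 13 = [9, 3, 9, 3, 12].
  S_2 = Σ v_i α_i^2 r_i = 7·9·10 + 3·3·2 + 11·9·0 + 4·3·0 + 1·12·12 = 792 ≡ 12.
  S = (10, 9, 12) ≠ 0, so r is not a codeword (an error is present).
Step 3: locate the error. For a single error e at position i, S_ℓ = v_i·e·α_i^ℓ, so α_err = S_1/S_0.
  S_0^{−1} = 10^{−1} = 4 (mod 13), so α_err = 9·4 = 36 ≡ 10 = α_3. Error position i = 3.
  Consistency check: S_2/S_1 = 12·3 = 36 ≡ 10 = α_err ✓ (single-error assumption holds).
Step 4: error magnitude e = S_0/v_3 = S_0·∏_{j≠3}(α_3 − α_j) = 10·6 = 60 ≡ 8 (mod 13).
Step 5: correct position 3: c_3 = r_3 − e = 0 − 8 ≡ 5 (mod 13). Hence c = [10, 2, 5, 0, 12].
  Check: interpolating c through the α_i gives m(x) = 1 + 3·x (degree < 2) with m(α_i) = c_i for every i, so c is indeed a codeword.


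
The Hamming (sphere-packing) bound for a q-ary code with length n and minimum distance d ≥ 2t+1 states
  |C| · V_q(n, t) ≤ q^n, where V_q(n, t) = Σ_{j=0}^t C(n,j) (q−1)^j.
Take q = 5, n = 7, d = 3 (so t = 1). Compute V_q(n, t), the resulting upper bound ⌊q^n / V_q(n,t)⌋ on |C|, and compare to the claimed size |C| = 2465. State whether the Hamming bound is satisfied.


V_q(n, t) = 29, q^n = 78125, Hamming bound = 2693, |C| = 2465 ≤ bound (satisfied).

Step 1: Compute V_q(n, t) = Σ_{j=0}^1 C(n, j) (q−1)^j.
  j = 0: C(7,0)·(4)^0 = 1·1 = 1.
  j = 1: C(7,1)·(4)^1 = 7·4 = 28.
  V_q(n, t) = 1 + 28 = 29.
Step 2: q^n = 5^7 = 78125.
Step 3: Hamming bound ⌊q^n / V_q(n,t)⌋ = ⌊78125/29⌋ = 2693.
Step 4: Compare |C| = 2465 to 2693: satisfied.
The claimed |C| lies below the Hamming bound.


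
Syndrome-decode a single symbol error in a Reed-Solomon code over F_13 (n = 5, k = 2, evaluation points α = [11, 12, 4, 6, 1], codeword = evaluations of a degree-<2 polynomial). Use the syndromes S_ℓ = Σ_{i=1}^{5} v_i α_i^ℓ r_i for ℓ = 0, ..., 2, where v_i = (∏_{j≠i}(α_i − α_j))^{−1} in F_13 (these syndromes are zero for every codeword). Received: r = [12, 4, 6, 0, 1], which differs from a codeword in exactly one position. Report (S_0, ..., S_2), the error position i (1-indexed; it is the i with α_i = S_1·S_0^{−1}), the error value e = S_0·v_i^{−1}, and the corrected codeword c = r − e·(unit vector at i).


S = (8, 6, 11), error at position 3, error magnitude e = 3, c = [12, 4, 3, 0, 1].

Step 1: column multipliers v_i = (∏_{j≠i}(α_i − α_j))^{−1} mod 13.
  i = 1 (α = 11): (11−12)(11−4)(11−6)(11−1) = (−1)·7·5·10 = −350 ≡ 1, so v_1 = 1^{−1} = 1 (mod 13).
  i = 2 (α = 12): (12−11)(12−4)(12−6)(12−1) = 1·8·6·11 = 528 ≡ 8, so v_2 = 8^{−1} = 5 (mod 13).
  i = 3 (α = 4): (4−11)(4−12)(4−6)(4−1) = (−7)·(−8)·(−2)·3 = −336 ≡ 2, so v_3 = 2^{−1} = 7 (mod 13).
  i = 4 (α = 6): (6−11)(6−12)(6−4)(6−1) = (−5)·(−6)·2·5 = 300 ≡ 1, so v_4 = 1^{−1} = 1 (mod 13).
  i = 5 (α = 1): (1−11)(1−12)(1−4)(1−6) = (−10)·(−11)·(−3)·(−5) = 1650 ≡ 12, so v_5 = 12^{−1} = 12 (mod 13).
  v = [1, 5, 7, 1, 12].
Step 2: syndromes of r = [12, 4, 6, 0, 1] (all sums mod 13).
  S_0 = Σ v_i r_i = 1·12 + 5·4 + 7·6 + 1·0 + 12·1 = 86 ≡ 8.
  S_1 = Σ v_i α_i r_i = 1·11·12 + 5·12·4 + 7·4·6 + 1·6·0 + 12·1·1 = 552 ≡ 6.
  α_i^2 mod 13 = [4, 1, 3, 10, 1].
  S_2 = Σ v_i α_i^2 r_i = 1·4·12 + 5·1·4 + 7·3·6 + 1·10·0 + 12·1·1 = 206 ≡ 11.
  S = (8, 6, 11) ≠ 0, so r is not a codeword (an error is present).
Step 3: locate the error. For a single error e at position i, S_ℓ = v_i·e·α_i^ℓ, so α_err = S_1/S_0.
  S_0^{−1} = 8^{−1} = 5 (mod 13), so α_err = 6·5 = 30 ≡ 4 = α_3. Error position i = 3.
  Consistency check: S_2/S_1 = 11·11 = 121 ≡ 4 = α_err ✓ (single-error assumption holds).
Step 4: error magnitude e = S_0/v_3 = S_0·∏_{j≠3}(α_3 − α_j) = 8·2 = 16 ≡ 3 (mod 13).
Step 5: correct position 3: c_3 = r_3 − e = 6 − 3 ≡ 3 (mod 13). Hence c = [12, 4, 3, 0, 1].
  Check: interpolating c through the α_i gives m(x) = 9 + 5·x (degree < 2) with m(α_i) = c_i for every i, so c is indeed a codeword.


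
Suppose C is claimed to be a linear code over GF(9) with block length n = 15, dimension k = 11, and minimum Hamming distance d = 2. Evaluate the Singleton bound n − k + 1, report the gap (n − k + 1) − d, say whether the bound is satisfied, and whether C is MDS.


Singleton RHS = n − k + 1 = 5, slack = 3, bound satisfied, not MDS.

Singleton bound: d ≤ n − k + 1.
Here n = 15, k = 11, so n − k + 1 = 5.
Given d = 2, check d ≤ 5: YES.
Slack = (n − k + 1) − d = 3.
The code is NOT MDS (slack = 3 > 0).
Description: the claimed parameters are [15, 11, 2]_9; such a code would be non-MDS.


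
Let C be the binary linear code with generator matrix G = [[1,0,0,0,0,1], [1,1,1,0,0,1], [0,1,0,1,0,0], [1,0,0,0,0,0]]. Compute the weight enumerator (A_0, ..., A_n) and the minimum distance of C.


Weight distribution: A_0 = 1, A_1 = 2, A_2 = 4, A_3 = 6, A_4 = 3. Minimum distance d = 1.

Enumerate all 2^4 = 16 messages m ∈ F_2^4.
For each, compute codeword c = mG in F_2^6, then tally its weight.
  m = 0000 → c = 000000, weight = 0.
  m = 1000 → c = 100001, weight = 2.
  m = 0100 → c = 111001, weight = 4.
  m = 1100 → c = 011000, weight = 2.
  m = 0010 → c = 010100, weight = 2.
  m = 1010 → c = 110101, weight = 4.
  m = 0110 → c = 101101, weight = 4.
  m = 1110 → c = 001100, weight = 2.
  m = 0001 → c = 100000, weight = 1.
  m = 1001 → c = 000001, weight = 1.
  m = 0101 → c = 011001, weight = 3.
  m = 1101 → c = 111000, weight = 3.
  m = 0011 → c = 110100, weight = 3.
  m = 1011 → c = 010101, weight = 3.
  m = 0111 → c = 001101, weight = 3.
  m = 1111 → c = 101100, weight = 3.
Tally weights:
  weight 0: 1 codewords.
  weight 1: 2 codewords.
  weight 2: 4 codewords.
  weight 3: 6 codewords.
  weight 4: 3 codewords.
Minimum distance d = smallest w > 0 with A_w > 0 = 1.
Sanity: Σ A_w = 16 = 2^4 = 16 ✓.


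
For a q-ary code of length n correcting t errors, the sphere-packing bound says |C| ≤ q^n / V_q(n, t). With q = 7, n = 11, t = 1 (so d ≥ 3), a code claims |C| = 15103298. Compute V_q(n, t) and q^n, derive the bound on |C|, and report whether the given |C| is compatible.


V_q(n, t) = 67, q^n = 1977326743, Hamming bound = 29512339, |C| = 15103298 ≤ bound (satisfied).

Step 1: Compute V_q(n, t) = Σ_{j=0}^1 C(n, j) (q−1)^j.
  j = 0: C(11,0)·(6)^0 = 1·1 = 1.
  j = 1: C(11,1)·(6)^1 = 11·6 = 66.
  V_q(n, t) = 1 + 66 = 67.
Step 2: q^n = 7^11 = 1977326743.
Step 3: Hamming bound ⌊q^n / V_q(n,t)⌋ = ⌊1977326743/67⌋ = 29512339.
Step 4: Compare |C| = 15103298 to 29512339: satisfied.
The claimed |C| lies below the Hamming bound.


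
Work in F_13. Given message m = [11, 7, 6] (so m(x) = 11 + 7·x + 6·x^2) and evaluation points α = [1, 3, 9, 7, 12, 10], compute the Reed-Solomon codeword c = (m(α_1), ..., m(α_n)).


c = [11, 8, 1, 3, 10, 5]

Message polynomial: m(x) = 11 + 7·x + 6·x^2 (mod 13).
For each evaluation point α_i, compute m(α_i) mod 13:
  α_1 = 1: Horner steps 6 → 0 → 11, so m(1) = 11.
  α_2 = 3: Horner steps 6 → 12 → 8, so m(3) = 8.
  α_3 = 9: Horner steps 6 → 9 → 1, so m(9) = 1.
  α_4 = 7: Horner steps 6 → 10 → 3, so m(7) = 3.
  α_5 = 12: Horner steps 6 → 1 → 10, so m(12) = 10.
  α_6 = 10: Horner steps 6 → 2 → 5, so m(10) = 5.
Codeword c = [11, 8, 1, 3, 10, 5] ∈ F_13^6.


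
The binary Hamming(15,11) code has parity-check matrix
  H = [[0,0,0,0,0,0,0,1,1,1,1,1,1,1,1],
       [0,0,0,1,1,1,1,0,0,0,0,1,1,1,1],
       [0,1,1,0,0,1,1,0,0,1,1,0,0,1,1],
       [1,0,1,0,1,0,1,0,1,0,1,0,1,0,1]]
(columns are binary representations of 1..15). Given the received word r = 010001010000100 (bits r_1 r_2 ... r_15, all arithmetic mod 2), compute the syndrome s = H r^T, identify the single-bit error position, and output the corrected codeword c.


s = (0, 0, 0, 1)^T, error position = 1, corrected codeword c = 110001010000100

Compute s = H r^T mod 2 one row at a time:
  s_1 = 1 + 0 + 0 + 0 + 0 + 1 + 0 + 0 = 2 ≡ 0 (mod 2).
  s_2 = 0 + 0 + 1 + 0 + 0 + 1 + 0 + 0 = 2 ≡ 0 (mod 2).
  s_3 = 1 + 0 + 1 + 0 + 0 + 0 + 0 + 0 = 2 ≡ 0 (mod 2).
  s_4 = 0 + 0 + 0 + 0 + 0 + 0 + 1 + 0 = 1 ≡ 1 (mod 2).
s = (0, 0, 0, 1)^T — this equals column 1 of H (binary 0001), so error is at position 1.
Correct: flip bit 1 of r = 010001010000100 to get c = 110001010000100.


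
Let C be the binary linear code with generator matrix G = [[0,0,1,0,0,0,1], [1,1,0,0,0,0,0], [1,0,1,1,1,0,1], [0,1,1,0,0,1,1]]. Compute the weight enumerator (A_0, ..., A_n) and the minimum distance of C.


Weight distribution: A_0 = 1, A_2 = 4, A_3 = 3, A_4 = 3, A_5 = 4, A_7 = 1. Minimum distance d = 2.

Enumerate all 2^4 = 16 messages m ∈ F_2^4.
For each, compute codeword c = mG in F_2^7, then tally its weight.
  m = 0000 → c = 0000000, weight = 0.
  m = 1000 → c = 0010001, weight = 2.
  m = 0100 → c = 1100000, weight = 2.
  m = 1100 → c = 1110001, weight = 4.
  m = 0010 → c = 1011101, weight = 5.
  m = 1010 → c = 1001100, weight = 3.
  m = 0110 → c = 0111101, weight = 5.
  m = 1110 → c = 0101100, weight = 3.
  m = 0001 → c = 0110011, weight = 4.
  m = 1001 → c = 0100010, weight = 2.
  m = 0101 → c = 1010011, weight = 4.
  m = 1101 → c = 1000010, weight = 2.
  m = 0011 → c = 1101110, weight = 5.
  m = 1011 → c = 1111111, weight = 7.
  m = 0111 → c = 0001110, weight = 3.
  m = 1111 → c = 0011111, weight = 5.
Tally weights:
  weight 0: 1 codewords.
  weight 2: 4 codewords.
  weight 3: 3 codewords.
  weight 4: 3 codewords.
  weight 5: 4 codewords.
  weight 7: 1 codewords.
Minimum distance d = smallest w > 0 with A_w > 0 = 2.
Sanity: Σ A_w = 16 = 2^4 = 16 ✓.


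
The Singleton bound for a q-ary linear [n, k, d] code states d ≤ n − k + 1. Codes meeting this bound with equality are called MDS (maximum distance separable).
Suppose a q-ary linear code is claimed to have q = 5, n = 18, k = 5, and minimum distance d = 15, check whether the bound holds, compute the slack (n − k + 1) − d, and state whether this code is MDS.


Singleton RHS = n − k + 1 = 14, slack = -1, bound violated (no such code; not MDS).

Singleton bound: d ≤ n − k + 1.
Here n = 18, k = 5, so n − k + 1 = 14.
Given d = 15, check d ≤ 14: NO.
Slack = (n − k + 1) − d = -1.
The slack is negative: d = 15 exceeds n − k + 1 = 14 by 1, so the Singleton bound is violated and no linear [18, 5, 15]_5 code can exist. In particular it is not MDS (MDS requires d = n − k + 1 exactly).
Description: the claimed parameters are [18, 5, 15]_5; such a code would be impossible (violates the Singleton bound).


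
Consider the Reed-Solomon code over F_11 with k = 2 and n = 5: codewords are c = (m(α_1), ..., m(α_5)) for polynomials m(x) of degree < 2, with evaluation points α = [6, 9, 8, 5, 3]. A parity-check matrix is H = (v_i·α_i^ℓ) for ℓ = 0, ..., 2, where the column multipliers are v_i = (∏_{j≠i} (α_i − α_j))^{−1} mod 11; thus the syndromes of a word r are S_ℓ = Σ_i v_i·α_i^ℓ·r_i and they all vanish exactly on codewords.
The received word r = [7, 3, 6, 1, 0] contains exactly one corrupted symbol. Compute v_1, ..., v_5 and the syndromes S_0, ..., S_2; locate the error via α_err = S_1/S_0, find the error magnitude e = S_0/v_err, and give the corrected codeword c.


S = (3, 2, 5), error at position 3, error magnitude e = 9, c = [7, 3, 8, 1, 0].

Step 1: column multipliers v_i = (∏_{j≠i}(α_i − α_j))^{−1} mod 11.
  i = 1 (α = 6): (6−9)(6−8)(6−5)(6−3) = (−3)·(−2)·1·3 = 18 ≡ 7, so v_1 = 7^{−1} = 8 (mod 11).
  i = 2 (α = 9): (9−6)(9−8)(9−5)(9−3) = 3·1·4·6 = 72 ≡ 6, so v_2 = 6^{−1} = 2 (mod 11).
  i = 3 (α = 8): (8−6)(8−9)(8−5)(8−3) = 2·(−1)·3·5 = −30 ≡ 3, so v_3 = 3^{−1} = 4 (mod 11).
  i = 4 (α = 5): (5−6)(5−9)(5−8)(5−3) = (−1)·(−4)·(−3)·2 = −24 ≡ 9, so v_4 = 9^{−1} = 5 (mod 11).
  i = 5 (α = 3): (3−6)(3−9)(3−8)(3−5) = (−3)·(−6)·(−5)·(−2) = 180 ≡ 4, so v_5 = 4^{−1} = 3 (mod 11).
  v = [8, 2, 4, 5, 3].
Step 2: syndromes of r = [7, 3, 6, 1, 0] (all sums mod 11).
  S_0 = Σ v_i r_i = 8·7 + 2·3 + 4·6 + 5·1 + 3·0 = 91 ≡ 3.
  S_1 = Σ v_i α_i r_i = 8·6·7 + 2·9·3 + 4·8·6 + 5·5·1 + 3·3·0 = 607 ≡ 2.
  α_i^2 mod 11 = [3, 4, 9, 3, 9].
  S_2 = Σ v_i α_i^2 r_i = 8·3·7 + 2·4·3 + 4·9·6 + 5·3·1 + 3·9·0 = 423 ≡ 5.
  S = (3, 2, 5) ≠ 0, so r is not a codeword (an error is present).
Step 3: locate the error. For a single error e at position i, S_ℓ = v_i·e·α_i^ℓ, so α_err = S_1/S_0.
  S_0^{−1} = 3^{−1} = 4 (mod 11), so α_err = 2·4 = 8 ≡ 8 = α_3. Error position i = 3.
  Consistency check: S_2/S_1 = 5·6 = 30 ≡ 8 = α_err ✓ (single-error assumption holds).
Step 4: error magnitude e = S_0/v_3 = S_0·∏_{j≠3}(α_3 − α_j) = 3·3 = 9 ≡ 9 (mod 11).
Step 5: correct position 3: c_3 = r_3 − e = 6 − 9 ≡ 8 (mod 11). Hence c = [7, 3, 8, 1, 0].
  Check: interpolating c through the α_i gives m(x) = 4 + 6·x (degree < 2) with m(α_i) = c_i for every i, so c is indeed a codeword.


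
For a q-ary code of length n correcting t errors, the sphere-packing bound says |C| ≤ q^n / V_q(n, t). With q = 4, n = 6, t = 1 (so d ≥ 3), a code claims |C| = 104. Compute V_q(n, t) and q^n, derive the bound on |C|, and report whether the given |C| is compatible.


V_q(n, t) = 19, q^n = 4096, Hamming bound = 215, |C| = 104 ≤ bound (satisfied).

Step 1: Compute V_q(n, t) = Σ_{j=0}^1 C(n, j) (q−1)^j.
  j = 0: C(6,0)·(3)^0 = 1·1 = 1.
  j = 1: C(6,1)·(3)^1 = 6·3 = 18.
  V_q(n, t) = 1 + 18 = 19.
Step 2: q^n = 4^6 = 4096.
Step 3: Hamming bound ⌊q^n / V_q(n,t)⌋ = ⌊4096/19⌋ = 215.
Step 4: Compare |C| = 104 to 215: satisfied.
The claimed |C| lies below the Hamming bound.


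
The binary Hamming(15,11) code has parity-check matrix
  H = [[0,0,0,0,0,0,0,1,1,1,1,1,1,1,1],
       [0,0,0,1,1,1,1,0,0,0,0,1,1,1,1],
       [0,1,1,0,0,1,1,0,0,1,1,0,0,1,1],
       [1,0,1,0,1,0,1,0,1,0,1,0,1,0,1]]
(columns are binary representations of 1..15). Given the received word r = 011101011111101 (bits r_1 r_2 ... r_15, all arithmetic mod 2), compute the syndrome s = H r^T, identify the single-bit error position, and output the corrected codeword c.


s = (1, 1, 0, 1)^T, error position = 13, corrected codeword c = 011101011111001

Compute s = H r^T mod 2 one row at a time:
  s_1 = 1 + 1 + 1 + 1 + 1 + 1 + 0 + 1 = 7 ≡ 1 (mod 2).
  s_2 = 1 + 0 + 1 + 0 + 1 + 1 + 0 + 1 = 5 ≡ 1 (mod 2).
  s_3 = 1 + 1 + 1 + 0 + 1 + 1 + 0 + 1 = 6 ≡ 0 (mod 2).
  s_4 = 0 + 1 + 0 + 0 + 1 + 1 + 1 + 1 = 5 ≡ 1 (mod 2).
s = (1, 1, 0, 1)^T — this equals column 13 of H (binary 1101), so error is at position 13.
Correct: flip bit 13 of r = 011101011111101 to get c = 011101011111001.


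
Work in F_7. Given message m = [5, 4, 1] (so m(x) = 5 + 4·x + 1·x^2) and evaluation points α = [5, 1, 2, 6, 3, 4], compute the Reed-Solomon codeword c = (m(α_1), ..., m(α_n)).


c = [1, 3, 3, 2, 5, 2]

Message polynomial: m(x) = 5 + 4·x + 1·x^2 (mod 7).
For each evaluation point α_i, compute m(α_i) mod 7:
  α_1 = 5: Horner steps 1 → 2 → 1, so m(5) = 1.
  α_2 = 1: Horner steps 1 → 5 → 3, so m(1) = 3.
  α_3 = 2: Horner steps 1 → 6 → 3, so m(2) = 3.
  α_4 = 6: Horner steps 1 → 3 → 2, so m(6) = 2.
  α_5 = 3: Horner steps 1 → 0 → 5, so m(3) = 5.
  α_6 = 4: Horner steps 1 → 1 → 2, so m(4) = 2.
Codeword c = [1, 3, 3, 2, 5, 2] ∈ F_7^6.


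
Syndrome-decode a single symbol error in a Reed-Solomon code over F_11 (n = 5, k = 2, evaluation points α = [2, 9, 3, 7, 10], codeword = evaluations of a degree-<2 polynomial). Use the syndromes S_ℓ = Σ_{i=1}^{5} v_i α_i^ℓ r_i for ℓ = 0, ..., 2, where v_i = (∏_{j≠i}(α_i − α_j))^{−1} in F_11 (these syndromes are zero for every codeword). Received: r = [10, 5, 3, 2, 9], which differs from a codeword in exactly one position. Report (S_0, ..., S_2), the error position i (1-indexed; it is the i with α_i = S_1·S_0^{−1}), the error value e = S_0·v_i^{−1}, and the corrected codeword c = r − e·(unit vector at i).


S = (6, 9, 8), error at position 4, error magnitude e = 5, c = [10, 5, 3, 8, 9].

Step 1: column multipliers v_i = (∏_{j≠i}(α_i − α_j))^{−1} mod 11.
  i = 1 (α = 2): (2−9)(2−3)(2−7)(2−10) = (−7)·(−1)·(−5)·(−8) = 280 ≡ 5, so v_1 = 5^{−1} = 9 (mod 11).
  i = 2 (α = 9): (9−2)(9−3)(9−7)(9−10) = 7·6·2·(−1) = −84 ≡ 4, so v_2 = 4^{−1} = 3 (mod 11).
  i = 3 (α = 3): (3−2)(3−9)(3−7)(3−10) = 1·(−6)·(−4)·(−7) = −168 ≡ 8, so v_3 = 8^{−1} = 7 (mod 11).
  i = 4 (α = 7): (7−2)(7−9)(7−3)(7−10) = 5·(−2)·4·(−3) = 120 ≡ 10, so v_4 = 10^{−1} = 10 (mod 11).
  i = 5 (α = 10): (10−2)(10−9)(10−3)(10−7) = 8·1·7·3 = 168 ≡ 3, so v_5 = 3^{−1} = 4 (mod 11).
  v = [9, 3, 7, 10, 4].
Step 2: syndromes of r = [10, 5, 3, 2, 9] (all sums mod 11).
  S_0 = Σ v_i r_i = 9·10 + 3·5 + 7·3 + 10·2 + 4·9 = 182 ≡ 6.
  S_1 = Σ v_i α_i r_i = 9·2·10 + 3·9·5 + 7·3·3 + 10·7·2 + 4·10·9 = 878 ≡ 9.
  α_i^2 mod 11 = [4, 4, 9, 5, 1].
  S_2 = Σ v_i α_i^2 r_i = 9·4·10 + 3·4·5 + 7·9·3 + 10·5·2 + 4·1·9 = 745 ≡ 8.
  S = (6, 9, 8) ≠ 0, so r is not a codeword (an error is present).
Step 3: locate the error. For a single error e at position i, S_ℓ = v_i·e·α_i^ℓ, so α_err = S_1/S_0.
  S_0^{−1} = 6^{−1} = 2 (mod 11), so α_err = 9·2 = 18 ≡ 7 = α_4. Error position i = 4.
  Consistency check: S_2/S_1 = 8·5 = 40 ≡ 7 = α_err ✓ (single-error assumption holds).
Step 4: error magnitude e = S_0/v_4 = S_0·∏_{j≠4}(α_4 − α_j) = 6·10 = 60 ≡ 5 (mod 11).
Step 5: correct position 4: c_4 = r_4 − e = 2 − 5 ≡ 8 (mod 11). Hence c = [10, 5, 3, 8, 9].
  Check: interpolating c through the α_i gives m(x) = 2 + 4·x (degree < 2) with m(α_i) = c_i for every i, so c is indeed a codeword.


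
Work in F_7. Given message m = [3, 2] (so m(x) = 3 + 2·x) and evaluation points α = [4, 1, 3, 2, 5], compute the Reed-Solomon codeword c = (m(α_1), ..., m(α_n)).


c = [4, 5, 2, 0, 6]

Message polynomial: m(x) = 3 + 2·x (mod 7).
For each evaluation point α_i, compute m(α_i) mod 7:
  α_1 = 4: Horner steps 2 → 4, so m(4) = 4.
  α_2 = 1: Horner steps 2 → 5, so m(1) = 5.
  α_3 = 3: Horner steps 2 → 2, so m(3) = 2.
  α_4 = 2: Horner steps 2 → 0, so m(2) = 0.
  α_5 = 5: Horner steps 2 → 6, so m(5) = 6.
Codeword c = [4, 5, 2, 0, 6] ∈ F_7^5.


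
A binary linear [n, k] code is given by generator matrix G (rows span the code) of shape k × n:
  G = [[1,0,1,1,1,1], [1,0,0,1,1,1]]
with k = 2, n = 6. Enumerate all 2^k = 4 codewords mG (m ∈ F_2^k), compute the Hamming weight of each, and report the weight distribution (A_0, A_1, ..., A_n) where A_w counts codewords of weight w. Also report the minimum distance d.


Weight distribution: A_0 = 1, A_1 = 1, A_4 = 1, A_5 = 1. Minimum distance d = 1.

Enumerate all 2^2 = 4 messages m ∈ F_2^2.
For each, compute codeword c = mG in F_2^6, then tally its weight.
  m = 00 → c = 000000, weight = 0.
  m = 10 → c = 101111, weight = 5.
  m = 01 → c = 100111, weight = 4.
  m = 11 → c = 001000, weight = 1.
Tally weights:
  weight 0: 1 codewords.
  weight 1: 1 codewords.
  weight 4: 1 codewords.
  weight 5: 1 codewords.
Minimum distance d = smallest w > 0 with A_w > 0 = 1.
Sanity: Σ A_w = 4 = 2^2 = 4 ✓.


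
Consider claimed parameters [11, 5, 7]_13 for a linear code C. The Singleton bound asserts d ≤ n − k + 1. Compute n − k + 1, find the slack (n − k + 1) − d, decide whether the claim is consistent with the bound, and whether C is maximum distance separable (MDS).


Singleton RHS = n − k + 1 = 7, slack = 0, bound satisfied, MDS.

Singleton bound: d ≤ n − k + 1.
Here n = 11, k = 5, so n − k + 1 = 7.
Given d = 7, check d ≤ 7: YES.
Slack = (n − k + 1) − d = 0.
The code is MDS (slack = 0).
Description: the claimed parameters are [11, 5, 7]_13; such a code would be MDS (meets Singleton bound).


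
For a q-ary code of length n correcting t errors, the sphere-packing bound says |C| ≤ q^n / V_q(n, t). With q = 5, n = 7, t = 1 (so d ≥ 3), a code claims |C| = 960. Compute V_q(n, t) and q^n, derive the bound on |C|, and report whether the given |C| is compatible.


V_q(n, t) = 29, q^n = 78125, Hamming bound = 2693, |C| = 960 ≤ bound (satisfied).

Step 1: Compute V_q(n, t) = Σ_{j=0}^1 C(n, j) (q−1)^j.
  j = 0: C(7,0)·(4)^0 = 1·1 = 1.
  j = 1: C(7,1)·(4)^1 = 7·4 = 28.
  V_q(n, t) = 1 + 28 = 29.
Step 2: q^n = 5^7 = 78125.
Step 3: Hamming bound ⌊q^n / V_q(n,t)⌋ = ⌊78125/29⌋ = 2693.
Step 4: Compare |C| = 960 to 2693: satisfied.
The claimed |C| lies below the Hamming bound.


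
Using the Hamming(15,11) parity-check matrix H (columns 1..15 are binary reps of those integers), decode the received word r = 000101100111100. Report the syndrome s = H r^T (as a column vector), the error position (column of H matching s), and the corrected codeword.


s = (0, 1, 0, 1)^T, error position = 5, corrected codeword c = 000111100111100

Compute s = H r^T mod 2 one row at a time:
  s_1 = 0 + 0 + 1 + 1 + 1 + 1 + 0 + 0 = 4 ≡ 0 (mod 2).
  s_2 = 1 + 0 + 1 + 1 + 1 + 1 + 0 + 0 = 5 ≡ 1 (mod 2).
  s_3 = 0 + 0 + 1 + 1 + 1 + 1 + 0 + 0 = 4 ≡ 0 (mod 2).
  s_4 = 0 + 0 + 0 + 1 + 0 + 1 + 1 + 0 = 3 ≡ 1 (mod 2).
s = (0, 1, 0, 1)^T — this equals column 5 of H (binary 0101), so error is at position 5.
Correct: flip bit 5 of r = 000101100111100 to get c = 000111100111100.


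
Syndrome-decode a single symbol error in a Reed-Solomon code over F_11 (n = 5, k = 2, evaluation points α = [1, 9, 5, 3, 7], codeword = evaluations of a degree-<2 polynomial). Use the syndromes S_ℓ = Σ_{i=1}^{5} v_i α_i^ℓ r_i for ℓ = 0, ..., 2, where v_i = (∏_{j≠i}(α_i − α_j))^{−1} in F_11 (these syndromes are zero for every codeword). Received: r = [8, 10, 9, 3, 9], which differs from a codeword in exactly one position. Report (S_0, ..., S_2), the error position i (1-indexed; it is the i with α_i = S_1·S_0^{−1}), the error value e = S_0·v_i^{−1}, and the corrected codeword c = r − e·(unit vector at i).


S = (9, 8, 1), error at position 5, error magnitude e = 5, c = [8, 10, 9, 3, 4].

Step 1: column multipliers v_i = (∏_{j≠i}(α_i − α_j))^{−1} mod 11.
  i = 1 (α = 1): (1−9)(1−5)(1−3)(1−7) = (−8)·(−4)·(−2)·(−6) = 384 ≡ 10, so v_1 = 10^{−1} = 10 (mod 11).
  i = 2 (α = 9): (9−1)(9−5)(9−3)(9−7) = 8·4·6·2 = 384 ≡ 10, so v_2 = 10^{−1} = 10 (mod 11).
  i = 3 (α = 5): (5−1)(5−9)(5−3)(5−7) = 4·(−4)·2·(−2) = 64 ≡ 9, so v_3 = 9^{−1} = 5 (mod 11).
  i = 4 (α = 3): (3−1)(3−9)(3−5)(3−7) = 2·(−6)·(−2)·(−4) = −96 ≡ 3, so v_4 = 3^{−1} = 4 (mod 11).
  i = 5 (α = 7): (7−1)(7−9)(7−5)(7−3) = 6·(−2)·2·4 = −96 ≡ 3, so v_5 = 3^{−1} = 4 (mod 11).
  v = [10, 10, 5, 4, 4].
Step 2: syndromes of r = [8, 10, 9, 3, 9] (all sums mod 11).
  S_0 = Σ v_i r_i = 10·8 + 10·10 + 5·9 + 4·3 + 4·9 = 273 ≡ 9.
  S_1 = Σ v_i α_i r_i = 10·1·8 + 10·9·10 + 5·5·9 + 4·3·3 + 4·7·9 = 1493 ≡ 8.
  α_i^2 mod 11 = [1, 4, 3, 9, 5].
  S_2 = Σ v_i α_i^2 r_i = 10·1·8 + 10·4·10 + 5·3·9 + 4·9·3 + 4·5·9 = 903 ≡ 1.
  S = (9, 8, 1) ≠ 0, so r is not a codeword (an error is present).
Step 3: locate the error. For a single error e at position i, S_ℓ = v_i·e·α_i^ℓ, so α_err = S_1/S_0.
  S_0^{−1} = 9^{−1} = 5 (mod 11), so α_err = 8·5 = 40 ≡ 7 = α_5. Error position i = 5.
  Consistency check: S_2/S_1 = 1·7 = 7 ≡ 7 = α_err ✓ (single-error assumption holds).
Step 4: error magnitude e = S_0/v_5 = S_0·∏_{j≠5}(α_5 − α_j) = 9·3 = 27 ≡ 5 (mod 11).
Step 5: correct position 5: c_5 = r_5 − e = 9 − 5 ≡ 4 (mod 11). Hence c = [8, 10, 9, 3, 4].
  Check: interpolating c through the α_i gives m(x) = 5 + 3·x (degree < 2) with m(α_i) = c_i for every i, so c is indeed a codeword.


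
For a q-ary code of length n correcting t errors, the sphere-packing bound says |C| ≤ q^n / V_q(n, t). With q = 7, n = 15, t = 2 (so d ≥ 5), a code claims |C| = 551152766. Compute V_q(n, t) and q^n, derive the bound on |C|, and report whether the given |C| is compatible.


V_q(n, t) = 3871, q^n = 4747561509943, Hamming bound = 1226443169, |C| = 551152766 ≤ bound (satisfied).

Step 1: Compute V_q(n, t) = Σ_{j=0}^2 C(n, j) (q−1)^j.
  j = 0: C(15,0)·(6)^0 = 1·1 = 1.
  j = 1: C(15,1)·(6)^1 = 15·6 = 90.
  j = 2: C(15,2)·(6)^2 = 105·36 = 3780.
  V_q(n, t) = 1 + 90 + 3780 = 3871.
Step 2: q^n = 7^15 = 4747561509943.
Step 3: Hamming bound ⌊q^n / V_q(n,t)⌋ = ⌊4747561509943/3871⌋ = 1226443169.
Step 4: Compare |C| = 551152766 to 1226443169: satisfied.
The claimed |C| lies below the Hamming bound.


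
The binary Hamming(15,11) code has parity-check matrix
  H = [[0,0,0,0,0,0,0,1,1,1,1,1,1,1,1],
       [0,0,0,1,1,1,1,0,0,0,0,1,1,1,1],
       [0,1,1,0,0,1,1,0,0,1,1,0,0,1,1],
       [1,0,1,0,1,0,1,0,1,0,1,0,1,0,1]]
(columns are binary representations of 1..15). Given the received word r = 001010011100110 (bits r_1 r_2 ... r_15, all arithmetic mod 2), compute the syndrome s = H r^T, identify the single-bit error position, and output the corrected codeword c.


s = (1, 1, 1, 0)^T, error position = 14, corrected codeword c = 001010011100100

Compute s = H r^T mod 2 one row at a time:
  s_1 = 1 + 1 + 1 + 0 + 0 + 1 + 1 + 0 = 5 ≡ 1 (mod 2).
  s_2 = 0 + 1 + 0 + 0 + 0 + 1 + 1 + 0 = 3 ≡ 1 (mod 2).
  s_3 = 0 + 1 + 0 + 0 + 1 + 0 + 1 + 0 = 3 ≡ 1 (mod 2).
  s_4 = 0 + 1 + 1 + 0 + 1 + 0 + 1 + 0 = 4 ≡ 0 (mod 2).
s = (1, 1, 1, 0)^T — this equals column 14 of H (binary 1110), so error is at position 14.
Correct: flip bit 14 of r = 001010011100110 to get c = 001010011100100.


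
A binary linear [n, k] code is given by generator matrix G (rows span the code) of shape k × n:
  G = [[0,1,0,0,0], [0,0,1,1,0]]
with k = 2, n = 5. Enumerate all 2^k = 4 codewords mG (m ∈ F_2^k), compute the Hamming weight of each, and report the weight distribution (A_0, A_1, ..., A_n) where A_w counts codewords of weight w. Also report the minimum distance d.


Weight distribution: A_0 = 1, A_1 = 1, A_2 = 1, A_3 = 1. Minimum distance d = 1.

Enumerate all 2^2 = 4 messages m ∈ F_2^2.
For each, compute codeword c = mG in F_2^5, then tally its weight.
  m = 00 → c = 00000, weight = 0.
  m = 10 → c = 01000, weight = 1.
  m = 01 → c = 00110, weight = 2.
  m = 11 → c = 01110, weight = 3.
Tally weights:
  weight 0: 1 codewords.
  weight 1: 1 codewords.
  weight 2: 1 codewords.
  weight 3: 1 codewords.
Minimum distance d = smallest w > 0 with A_w > 0 = 1.
Sanity: Σ A_w = 4 = 2^2 = 4 ✓.


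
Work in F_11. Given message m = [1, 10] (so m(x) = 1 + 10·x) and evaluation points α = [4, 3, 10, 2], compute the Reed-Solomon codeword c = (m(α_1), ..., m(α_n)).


c = [8, 9, 2, 10]

Message polynomial: m(x) = 1 + 10·x (mod 11).
For each evaluation point α_i, compute m(α_i) mod 11:
  α_1 = 4: Horner steps 10 → 8, so m(4) = 8.
  α_2 = 3: Horner steps 10 → 9, so m(3) = 9.
  α_3 = 10: Horner steps 10 → 2, so m(10) = 2.
  α_4 = 2: Horner steps 10 → 10, so m(2) = 10.
Codeword c = [8, 9, 2, 10] ∈ F_11^4.


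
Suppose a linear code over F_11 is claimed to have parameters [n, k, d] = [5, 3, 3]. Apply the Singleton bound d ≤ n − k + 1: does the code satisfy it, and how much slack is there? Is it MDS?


Singleton RHS = n − k + 1 = 3, slack = 0, bound satisfied, MDS.

Singleton bound: d ≤ n − k + 1.
Here n = 5, k = 3, so n − k + 1 = 3.
Given d = 3, check d ≤ 3: YES.
Slack = (n − k + 1) − d = 0.
The code is MDS (slack = 0).
Description: the claimed parameters are [5, 3, 3]_11; such a code would be MDS (meets Singleton bound).


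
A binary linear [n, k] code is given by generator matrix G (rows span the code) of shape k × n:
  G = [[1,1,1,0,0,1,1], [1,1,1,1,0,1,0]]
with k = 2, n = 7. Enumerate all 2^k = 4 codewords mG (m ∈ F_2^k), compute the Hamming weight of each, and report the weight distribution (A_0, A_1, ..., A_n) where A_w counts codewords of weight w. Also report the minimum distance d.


Weight distribution: A_0 = 1, A_2 = 1, A_5 = 2. Minimum distance d = 2.

Enumerate all 2^2 = 4 messages m ∈ F_2^2.
For each, compute codeword c = mG in F_2^7, then tally its weight.
  m = 00 → c = 0000000, weight = 0.
  m = 10 → c = 1110011, weight = 5.
  m = 01 → c = 1111010, weight = 5.
  m = 11 → c = 0001001, weight = 2.
Tally weights:
  weight 0: 1 codewords.
  weight 2: 1 codewords.
  weight 5: 2 codewords.
Minimum distance d = smallest w > 0 with A_w > 0 = 2.
Sanity: Σ A_w = 4 = 2^2 = 4 ✓.
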